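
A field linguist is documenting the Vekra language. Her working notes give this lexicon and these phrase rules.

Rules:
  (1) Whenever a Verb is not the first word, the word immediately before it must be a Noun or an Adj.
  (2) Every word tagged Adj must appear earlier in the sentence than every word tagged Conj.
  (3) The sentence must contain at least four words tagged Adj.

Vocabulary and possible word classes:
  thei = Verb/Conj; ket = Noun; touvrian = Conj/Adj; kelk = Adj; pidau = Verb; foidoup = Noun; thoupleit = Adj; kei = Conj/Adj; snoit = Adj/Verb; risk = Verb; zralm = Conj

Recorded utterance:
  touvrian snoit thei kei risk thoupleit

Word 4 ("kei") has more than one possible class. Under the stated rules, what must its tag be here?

Candidates per position — 1:touvrian {Conj,Adj}; 2:snoit {Adj,Verb}; 3:thei {Verb,Conj}; 4:kei {Conj,Adj}; 5:risk {Verb}; 6:thoupleit {Adj}.
Position 1: Conj is ruled out by rule 2; that leaves Adj.
Position 2: Verb is ruled out by rule 3; that leaves Adj.
Position 3: Conj is ruled out by rule 2; that leaves Verb.
Position 4: Conj is ruled out by rule 1; that leaves Adj.
The only consistent sequence is: Adj Adj Verb Adj Verb Adj.
Check: rule 1 satisfied; rule 2 satisfied; rule 3 satisfied.

Adj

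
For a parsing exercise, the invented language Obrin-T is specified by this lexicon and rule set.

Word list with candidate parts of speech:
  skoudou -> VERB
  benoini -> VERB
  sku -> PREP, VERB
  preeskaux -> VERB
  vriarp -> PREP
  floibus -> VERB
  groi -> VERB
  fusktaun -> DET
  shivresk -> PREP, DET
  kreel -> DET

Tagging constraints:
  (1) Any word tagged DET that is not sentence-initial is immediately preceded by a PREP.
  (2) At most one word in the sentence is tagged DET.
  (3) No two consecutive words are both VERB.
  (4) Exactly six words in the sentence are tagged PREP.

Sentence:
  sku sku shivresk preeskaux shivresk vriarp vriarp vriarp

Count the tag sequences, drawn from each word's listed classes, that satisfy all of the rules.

Candidates per position — 1:sku {PREP,VERB}; 2:sku {PREP,VERB}; 3:shivresk {PREP,DET}; 4:preeskaux {VERB}; 5:shivresk {PREP,DET}; 6:vriarp {PREP}; 7:vriarp {PREP}; 8:vriarp {PREP}.
There are 16 candidate sequences in total.
The sequences that satisfy every rule: PREP PREP DET VERB PREP PREP PREP PREP; PREP VERB PREP VERB PREP PREP PREP PREP; VERB PREP PREP VERB PREP PREP PREP PREP.
Count = 3.

3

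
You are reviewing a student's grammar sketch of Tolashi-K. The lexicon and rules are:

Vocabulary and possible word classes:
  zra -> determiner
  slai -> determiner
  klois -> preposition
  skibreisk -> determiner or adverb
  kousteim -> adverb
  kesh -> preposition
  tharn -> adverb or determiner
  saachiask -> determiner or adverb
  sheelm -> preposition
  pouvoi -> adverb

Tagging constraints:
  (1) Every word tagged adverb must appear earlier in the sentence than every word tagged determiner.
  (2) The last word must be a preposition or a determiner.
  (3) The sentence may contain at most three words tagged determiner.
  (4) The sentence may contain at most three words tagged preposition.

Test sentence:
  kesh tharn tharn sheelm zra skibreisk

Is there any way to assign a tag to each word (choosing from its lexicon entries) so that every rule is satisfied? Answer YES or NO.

Candidates per position — 1:kesh {preposition}; 2:tharn {adverb,determiner}; 3:tharn {adverb,determiner}; 4:sheelm {preposition}; 5:zra {determiner}; 6:skibreisk {determiner,adverb}.
One satisfying assignment: preposition adverb adverb preposition determiner determiner.
Checking: rule 1 ✓; rule 2 ✓; rule 3 ✓; rule 4 ✓.

YES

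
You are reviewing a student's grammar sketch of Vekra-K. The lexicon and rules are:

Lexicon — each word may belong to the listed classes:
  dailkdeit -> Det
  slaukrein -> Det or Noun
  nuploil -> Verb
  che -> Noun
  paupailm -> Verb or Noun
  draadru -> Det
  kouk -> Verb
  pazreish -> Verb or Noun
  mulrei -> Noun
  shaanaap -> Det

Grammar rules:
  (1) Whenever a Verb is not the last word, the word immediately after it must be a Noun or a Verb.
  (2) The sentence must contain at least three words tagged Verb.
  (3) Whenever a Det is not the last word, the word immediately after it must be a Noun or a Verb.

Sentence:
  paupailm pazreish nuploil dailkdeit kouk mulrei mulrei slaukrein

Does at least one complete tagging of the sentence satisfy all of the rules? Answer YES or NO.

NO

Candidates per position — 1:paupailm {Verb,Noun}; 2:pazreish {Verb,Noun}; 3:nuploil {Verb}; 4:dailkdeit {Det}; 5:kouk {Verb}; 6:mulrei {Noun}; 7:mulrei {Noun}; 8:slaukrein {Det,Noun}.
Rule 1 cannot be satisfied by any choice of tags from the lexicon.
So there is no consistent tagging.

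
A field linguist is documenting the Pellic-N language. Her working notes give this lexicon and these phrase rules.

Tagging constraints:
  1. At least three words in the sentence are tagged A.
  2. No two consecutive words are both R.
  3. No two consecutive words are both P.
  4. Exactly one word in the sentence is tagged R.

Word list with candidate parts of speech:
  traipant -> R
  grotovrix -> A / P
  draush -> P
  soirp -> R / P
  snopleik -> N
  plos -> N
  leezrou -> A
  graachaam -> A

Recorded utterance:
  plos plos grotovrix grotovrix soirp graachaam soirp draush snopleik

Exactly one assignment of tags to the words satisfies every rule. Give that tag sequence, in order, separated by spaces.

N N A A P A R P N

Candidates per position — 1:plos {N}; 2:plos {N}; 3:grotovrix {A,P}; 4:grotovrix {A,P}; 5:soirp {R,P}; 6:graachaam {A}; 7:soirp {R,P}; 8:draush {P}; 9:snopleik {N}.
Position 3: P is ruled out by rule 1; that leaves A.
Position 4: P is ruled out by rule 1; that leaves A.
Position 7: P is ruled out by rule 3; that leaves R.
Position 5: R is ruled out by rule 4; that leaves P.
The only consistent sequence is: N N A A P A R P N.
Checking: rule 1 holds; rule 2 holds; rule 3 holds; rule 4 holds.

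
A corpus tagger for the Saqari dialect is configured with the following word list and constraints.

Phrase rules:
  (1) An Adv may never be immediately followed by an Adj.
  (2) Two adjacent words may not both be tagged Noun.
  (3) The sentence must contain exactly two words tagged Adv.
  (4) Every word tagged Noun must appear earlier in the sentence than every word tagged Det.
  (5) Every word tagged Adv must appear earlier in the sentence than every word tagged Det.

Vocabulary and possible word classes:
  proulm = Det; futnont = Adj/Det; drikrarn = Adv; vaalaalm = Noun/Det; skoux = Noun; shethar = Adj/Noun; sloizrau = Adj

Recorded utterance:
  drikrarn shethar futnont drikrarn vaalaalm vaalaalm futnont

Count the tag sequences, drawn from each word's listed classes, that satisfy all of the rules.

4

Candidates per position — 1:drikrarn {Adv}; 2:shethar {Adj,Noun}; 3:futnont {Adj,Det}; 4:drikrarn {Adv}; 5:vaalaalm {Noun,Det}; 6:vaalaalm {Noun,Det}; 7:futnont {Adj,Det}.
There are 32 candidate sequences in total.
The sequences that satisfy every rule: Adv Noun Adj Adv Noun Det Adj; Adv Noun Adj Adv Noun Det Det; Adv Noun Adj Adv Det Det Adj; Adv Noun Adj Adv Det Det Det.
Count = 4.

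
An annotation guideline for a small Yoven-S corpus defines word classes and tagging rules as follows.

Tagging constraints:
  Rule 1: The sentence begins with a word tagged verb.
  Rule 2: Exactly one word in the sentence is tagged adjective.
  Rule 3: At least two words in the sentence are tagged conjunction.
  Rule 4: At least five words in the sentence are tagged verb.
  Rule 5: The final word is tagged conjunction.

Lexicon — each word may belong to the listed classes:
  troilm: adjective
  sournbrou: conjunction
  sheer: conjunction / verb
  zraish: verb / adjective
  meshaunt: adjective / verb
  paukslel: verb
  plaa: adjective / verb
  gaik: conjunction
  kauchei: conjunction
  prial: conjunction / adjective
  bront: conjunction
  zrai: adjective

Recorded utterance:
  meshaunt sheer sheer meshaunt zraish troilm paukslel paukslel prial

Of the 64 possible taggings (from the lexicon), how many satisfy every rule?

Candidates per position — 1:meshaunt {adjective,verb}; 2:sheer {conjunction,verb}; 3:sheer {conjunction,verb}; 4:meshaunt {adjective,verb}; 5:zraish {verb,adjective}; 6:troilm {adjective}; 7:paukslel {verb}; 8:paukslel {verb}; 9:prial {conjunction,adjective}.
There are 64 candidate sequences in total.
The sequences that satisfy every rule: verb conjunction conjunction verb verb adjective verb verb conjunction; verb conjunction verb verb verb adjective verb verb conjunction; verb verb conjunction verb verb adjective verb verb conjunction.
Count = 3.

3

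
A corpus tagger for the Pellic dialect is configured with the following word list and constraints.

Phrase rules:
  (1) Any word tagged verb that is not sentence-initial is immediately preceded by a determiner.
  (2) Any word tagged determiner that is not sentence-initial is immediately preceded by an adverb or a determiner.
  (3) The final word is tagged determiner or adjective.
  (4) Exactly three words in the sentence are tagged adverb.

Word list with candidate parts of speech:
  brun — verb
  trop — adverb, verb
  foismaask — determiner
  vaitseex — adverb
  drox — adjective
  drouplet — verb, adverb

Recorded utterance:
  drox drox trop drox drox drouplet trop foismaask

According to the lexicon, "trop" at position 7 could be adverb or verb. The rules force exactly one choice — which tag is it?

Candidates per position — 1:drox {adjective}; 2:drox {adjective}; 3:trop {adverb,verb}; 4:drox {adjective}; 5:drox {adjective}; 6:drouplet {verb,adverb}; 7:trop {adverb,verb}; 8:foismaask {determiner}.
Position 3: tagging it verb would leave rule 1 unsatisfiable, so it must be adverb.
Position 6: tagging it verb would leave rule 1 unsatisfiable, so it must be adverb.
Position 7: tagging it verb would leave rule 1 unsatisfiable, so it must be adverb.
So the tagging must be: adjective adjective adverb adjective adjective adverb adverb determiner.
Checking: rule 1 ok; rule 2 ok; rule 3 ok; rule 4 ok.

adverb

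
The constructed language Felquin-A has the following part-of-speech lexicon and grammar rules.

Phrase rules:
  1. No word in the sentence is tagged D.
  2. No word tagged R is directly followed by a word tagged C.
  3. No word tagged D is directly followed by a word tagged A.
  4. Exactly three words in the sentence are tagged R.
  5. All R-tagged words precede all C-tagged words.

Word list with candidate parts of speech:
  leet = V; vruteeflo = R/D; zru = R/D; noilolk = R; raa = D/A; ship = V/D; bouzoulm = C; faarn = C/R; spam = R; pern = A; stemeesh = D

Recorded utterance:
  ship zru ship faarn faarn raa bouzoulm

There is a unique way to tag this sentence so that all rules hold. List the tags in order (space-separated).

V R V R R A C

Candidates per position — 1:ship {V,D}; 2:zru {R,D}; 3:ship {V,D}; 4:faarn {C,R}; 5:faarn {C,R}; 6:raa {D,A}; 7:bouzoulm {C}.
Position 1: tagging it D would leave rule 1 unsatisfiable, so it must be V.
Position 2: tagging it D would leave rule 1 unsatisfiable, so it must be R.
Position 3: tagging it D would leave rule 1 unsatisfiable, so it must be V.
Position 4: tagging it C would leave rule 4 unsatisfiable, so it must be R.
Position 5: tagging it C would leave rule 2 unsatisfiable, so it must be R.
Position 6: tagging it D would leave rule 1 unsatisfiable, so it must be A.
The unique satisfying tagging is: V R V R R A C.
Verifying each rule — rule 1 holds; rule 2 holds; rule 3 holds; rule 4 holds; rule 5 holds.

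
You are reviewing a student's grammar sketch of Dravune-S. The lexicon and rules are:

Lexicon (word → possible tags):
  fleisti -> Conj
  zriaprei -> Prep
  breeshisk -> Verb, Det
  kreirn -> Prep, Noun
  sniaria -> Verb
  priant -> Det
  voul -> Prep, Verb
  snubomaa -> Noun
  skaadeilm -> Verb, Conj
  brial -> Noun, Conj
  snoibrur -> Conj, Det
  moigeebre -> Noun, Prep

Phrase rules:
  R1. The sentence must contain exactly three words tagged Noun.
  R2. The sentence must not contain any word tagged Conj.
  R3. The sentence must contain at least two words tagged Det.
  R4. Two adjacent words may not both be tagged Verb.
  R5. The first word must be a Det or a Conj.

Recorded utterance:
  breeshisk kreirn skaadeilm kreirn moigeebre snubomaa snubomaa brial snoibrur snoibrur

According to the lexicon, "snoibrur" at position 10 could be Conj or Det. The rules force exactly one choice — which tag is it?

Det

Candidates per position — 1:breeshisk {Verb,Det}; 2:kreirn {Prep,Noun}; 3:skaadeilm {Verb,Conj}; 4:kreirn {Prep,Noun}; 5:moigeebre {Noun,Prep}; 6:snubomaa {Noun}; 7:snubomaa {Noun}; 8:brial {Noun,Conj}; 9:snoibrur {Conj,Det}; 10:snoibrur {Conj,Det}.
Position 1: tagging it Verb would leave rule 5 unsatisfiable, so it must be Det.
Position 3: tagging it Conj would leave rule 2 unsatisfiable, so it must be Verb.
Position 8: tagging it Conj would leave rule 2 unsatisfiable, so it must be Noun.
Position 9: tagging it Conj would leave rule 2 unsatisfiable, so it must be Det.
Position 10: tagging it Conj would leave rule 2 unsatisfiable, so it must be Det.
Position 2: tagging it Noun would leave rule 1 unsatisfiable, so it must be Prep.
Position 4: tagging it Noun would leave rule 1 unsatisfiable, so it must be Prep.
Position 5: tagging it Noun would leave rule 1 unsatisfiable, so it must be Prep.
The only consistent sequence is: Det Prep Verb Prep Prep Noun Noun Noun Det Det.
Rule-by-rule: rule 1 satisfied; rule 2 satisfied; rule 3 satisfied; rule 4 satisfied; rule 5 satisfied.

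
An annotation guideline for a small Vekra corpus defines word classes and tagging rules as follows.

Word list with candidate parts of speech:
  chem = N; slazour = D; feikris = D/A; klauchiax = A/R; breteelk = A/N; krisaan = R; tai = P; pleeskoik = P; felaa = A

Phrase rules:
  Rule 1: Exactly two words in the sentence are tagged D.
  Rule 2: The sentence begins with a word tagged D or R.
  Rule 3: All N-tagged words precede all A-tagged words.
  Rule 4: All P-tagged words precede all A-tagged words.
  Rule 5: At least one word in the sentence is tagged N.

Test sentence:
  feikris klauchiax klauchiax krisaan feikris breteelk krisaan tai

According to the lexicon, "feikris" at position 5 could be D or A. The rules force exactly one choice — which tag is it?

Candidates per position — 1:feikris {D,A}; 2:klauchiax {A,R}; 3:klauchiax {A,R}; 4:krisaan {R}; 5:feikris {D,A}; 6:breteelk {A,N}; 7:krisaan {R}; 8:tai {P}.
Position 1: tagging it A would leave rule 1 unsatisfiable, so it must be D.
Position 2: tagging it A would leave rule 4 unsatisfiable, so it must be R.
Position 3: tagging it A would leave rule 4 unsatisfiable, so it must be R.
Position 5: tagging it A would leave rule 1 unsatisfiable, so it must be D.
Position 6: tagging it A would leave rule 4 unsatisfiable, so it must be N.
The unique satisfying tagging is: D R R R D N R P.
Verifying each rule — rule 1 holds; rule 2 holds; rule 3 holds; rule 4 holds; rule 5 holds.

D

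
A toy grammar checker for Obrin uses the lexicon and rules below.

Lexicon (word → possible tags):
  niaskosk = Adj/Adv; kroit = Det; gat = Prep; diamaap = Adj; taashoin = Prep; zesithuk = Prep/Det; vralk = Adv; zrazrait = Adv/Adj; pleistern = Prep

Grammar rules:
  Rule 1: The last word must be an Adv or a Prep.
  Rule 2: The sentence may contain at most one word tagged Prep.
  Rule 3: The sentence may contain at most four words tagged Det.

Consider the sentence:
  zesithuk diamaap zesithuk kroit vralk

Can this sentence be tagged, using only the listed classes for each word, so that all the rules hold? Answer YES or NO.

Candidates per position — 1:zesithuk {Prep,Det}; 2:diamaap {Adj}; 3:zesithuk {Prep,Det}; 4:kroit {Det}; 5:vralk {Adv}.
One satisfying assignment: Det Adj Det Det Adv.
Check: rule 1 ✓; rule 2 ✓; rule 3 ✓.

YES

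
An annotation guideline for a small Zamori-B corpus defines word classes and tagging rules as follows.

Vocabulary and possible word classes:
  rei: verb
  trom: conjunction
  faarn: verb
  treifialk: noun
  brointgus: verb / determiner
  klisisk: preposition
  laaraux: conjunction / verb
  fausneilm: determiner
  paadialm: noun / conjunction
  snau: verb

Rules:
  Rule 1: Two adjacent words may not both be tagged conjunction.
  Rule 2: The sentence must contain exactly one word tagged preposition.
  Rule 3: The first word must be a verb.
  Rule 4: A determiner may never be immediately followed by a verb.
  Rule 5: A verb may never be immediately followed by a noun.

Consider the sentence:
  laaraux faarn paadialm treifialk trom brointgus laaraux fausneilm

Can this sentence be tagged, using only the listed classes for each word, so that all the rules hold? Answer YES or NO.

NO

Candidates per position — 1:laaraux {conjunction,verb}; 2:faarn {verb}; 3:paadialm {noun,conjunction}; 4:treifialk {noun}; 5:trom {conjunction}; 6:brointgus {verb,determiner}; 7:laaraux {conjunction,verb}; 8:fausneilm {determiner}.
Rule 2 cannot be satisfied by any choice of tags from the lexicon.
So there is no consistent tagging.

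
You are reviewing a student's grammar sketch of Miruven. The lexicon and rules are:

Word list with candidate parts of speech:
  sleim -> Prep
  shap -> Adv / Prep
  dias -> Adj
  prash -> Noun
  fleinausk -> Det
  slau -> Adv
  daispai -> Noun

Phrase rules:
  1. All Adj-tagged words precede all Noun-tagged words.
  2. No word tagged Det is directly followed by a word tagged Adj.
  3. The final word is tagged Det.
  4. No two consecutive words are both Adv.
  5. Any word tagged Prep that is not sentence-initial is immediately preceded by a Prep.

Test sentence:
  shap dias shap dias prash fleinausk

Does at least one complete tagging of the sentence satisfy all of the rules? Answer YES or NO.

Candidates per position — 1:shap {Adv,Prep}; 2:dias {Adj}; 3:shap {Adv,Prep}; 4:dias {Adj}; 5:prash {Noun}; 6:fleinausk {Det}.
One satisfying assignment: Prep Adj Adv Adj Noun Det.
Rule-by-rule: rule 1 ✓; rule 2 ✓; rule 3 ✓; rule 4 ✓; rule 5 ✓.

YES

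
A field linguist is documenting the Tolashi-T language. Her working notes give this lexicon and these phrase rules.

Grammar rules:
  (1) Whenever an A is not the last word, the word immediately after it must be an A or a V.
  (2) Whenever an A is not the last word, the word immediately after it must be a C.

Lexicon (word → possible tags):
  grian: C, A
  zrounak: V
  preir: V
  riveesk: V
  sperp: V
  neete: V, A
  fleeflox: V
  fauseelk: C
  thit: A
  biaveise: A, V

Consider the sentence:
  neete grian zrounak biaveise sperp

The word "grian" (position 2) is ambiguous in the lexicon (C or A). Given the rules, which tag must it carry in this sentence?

Candidates per position — 1:neete {V,A}; 2:grian {C,A}; 3:zrounak {V}; 4:biaveise {A,V}; 5:sperp {V}.
If word 2 were A, no tagging could satisfy rule 2; so word 2 is C.
If word 4 were A, no tagging could satisfy rule 2; so word 4 is V.
If word 1 were A, no tagging could satisfy rule 1; so word 1 is V.
So the tagging must be: V C V V V.
Checking: rule 1 ✓; rule 2 ✓.

C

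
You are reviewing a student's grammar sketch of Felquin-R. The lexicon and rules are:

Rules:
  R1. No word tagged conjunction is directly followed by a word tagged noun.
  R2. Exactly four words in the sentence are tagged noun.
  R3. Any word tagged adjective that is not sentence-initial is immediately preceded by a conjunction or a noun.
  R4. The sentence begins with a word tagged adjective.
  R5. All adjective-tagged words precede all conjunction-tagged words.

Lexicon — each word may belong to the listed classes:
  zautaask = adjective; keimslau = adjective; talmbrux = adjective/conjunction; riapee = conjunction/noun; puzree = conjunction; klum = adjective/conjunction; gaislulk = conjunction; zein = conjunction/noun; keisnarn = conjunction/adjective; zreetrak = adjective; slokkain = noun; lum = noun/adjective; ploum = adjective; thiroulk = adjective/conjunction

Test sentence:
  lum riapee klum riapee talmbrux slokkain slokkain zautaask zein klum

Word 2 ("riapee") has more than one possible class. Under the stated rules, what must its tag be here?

Candidates per position — 1:lum {noun,adjective}; 2:riapee {conjunction,noun}; 3:klum {adjective,conjunction}; 4:riapee {conjunction,noun}; 5:talmbrux {adjective,conjunction}; 6:slokkain {noun}; 7:slokkain {noun}; 8:zautaask {adjective}; 9:zein {conjunction,noun}; 10:klum {adjective,conjunction}.
Position 1: tagging it noun would leave rule 4 unsatisfiable, so it must be adjective.
Position 2: tagging it conjunction would leave rule 5 unsatisfiable, so it must be noun.
Position 3: tagging it conjunction would leave rule 5 unsatisfiable, so it must be adjective.
Position 4: tagging it conjunction would leave rule 5 unsatisfiable, so it must be noun.
Position 5: tagging it conjunction would leave rule 1 unsatisfiable, so it must be adjective.
Position 9: tagging it noun would leave rule 2 unsatisfiable, so it must be conjunction.
Position 10: tagging it adjective would leave rule 5 unsatisfiable, so it must be conjunction.
That leaves exactly one tagging: adjective noun adjective noun adjective noun noun adjective conjunction conjunction.
Rule-by-rule: rule 1 ✓; rule 2 ✓; rule 3 ✓; rule 4 ✓; rule 5 ✓.

noun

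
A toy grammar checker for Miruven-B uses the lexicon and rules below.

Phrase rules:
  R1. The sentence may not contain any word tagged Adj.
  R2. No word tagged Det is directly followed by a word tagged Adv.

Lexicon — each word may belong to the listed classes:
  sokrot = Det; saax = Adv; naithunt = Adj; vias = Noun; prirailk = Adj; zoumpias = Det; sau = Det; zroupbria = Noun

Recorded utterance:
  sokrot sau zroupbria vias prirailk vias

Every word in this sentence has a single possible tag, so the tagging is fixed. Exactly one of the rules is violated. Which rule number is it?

Fixed tagging: Det Det Noun Noun Adj Noun.
Checking each rule: R1 ✗, R2 ✓.
Only rule 1 fails.

1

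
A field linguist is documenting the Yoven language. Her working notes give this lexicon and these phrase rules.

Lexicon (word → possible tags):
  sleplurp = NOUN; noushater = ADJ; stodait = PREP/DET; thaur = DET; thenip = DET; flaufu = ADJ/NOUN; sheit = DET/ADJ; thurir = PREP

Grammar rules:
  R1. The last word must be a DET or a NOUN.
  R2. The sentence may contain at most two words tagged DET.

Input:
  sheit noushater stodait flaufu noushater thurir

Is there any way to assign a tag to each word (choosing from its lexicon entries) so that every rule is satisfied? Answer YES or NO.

Candidates per position — 1:sheit {DET,ADJ}; 2:noushater {ADJ}; 3:stodait {PREP,DET}; 4:flaufu {ADJ,NOUN}; 5:noushater {ADJ}; 6:thurir {PREP}.
Rule 1 cannot be satisfied by any choice of tags from the lexicon.
So there is no consistent tagging.

NO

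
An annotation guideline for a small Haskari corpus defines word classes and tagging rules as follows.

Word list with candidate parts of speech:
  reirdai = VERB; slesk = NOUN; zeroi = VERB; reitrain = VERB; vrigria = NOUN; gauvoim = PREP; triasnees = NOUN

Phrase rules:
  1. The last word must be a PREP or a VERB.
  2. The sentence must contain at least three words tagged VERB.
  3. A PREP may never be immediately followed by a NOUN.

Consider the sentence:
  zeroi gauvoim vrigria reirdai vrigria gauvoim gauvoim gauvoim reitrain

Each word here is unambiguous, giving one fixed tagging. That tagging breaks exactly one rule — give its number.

Fixed tagging: VERB PREP NOUN VERB NOUN PREP PREP PREP VERB.
Checking each rule: R1 pass, R2 pass, R3 fail.
Only rule 3 fails.

3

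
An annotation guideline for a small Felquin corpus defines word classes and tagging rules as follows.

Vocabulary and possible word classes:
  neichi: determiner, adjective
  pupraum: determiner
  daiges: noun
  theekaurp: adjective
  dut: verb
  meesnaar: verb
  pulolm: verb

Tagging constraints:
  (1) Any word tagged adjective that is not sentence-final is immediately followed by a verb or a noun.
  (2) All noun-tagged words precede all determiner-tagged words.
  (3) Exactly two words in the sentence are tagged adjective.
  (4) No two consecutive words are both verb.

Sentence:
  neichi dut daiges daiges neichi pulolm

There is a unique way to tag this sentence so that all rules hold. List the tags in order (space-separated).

adjective verb noun noun adjective verb

Candidates per position — 1:neichi {determiner,adjective}; 2:dut {verb}; 3:daiges {noun}; 4:daiges {noun}; 5:neichi {determiner,adjective}; 6:pulolm {verb}.
Position 1: tagging it determiner would leave rule 2 unsatisfiable, so it must be adjective.
Position 5: tagging it determiner would leave rule 3 unsatisfiable, so it must be adjective.
The unique satisfying tagging is: adjective verb noun noun adjective verb.
Check: rule 1 ✓; rule 2 ✓; rule 3 ✓; rule 4 ✓.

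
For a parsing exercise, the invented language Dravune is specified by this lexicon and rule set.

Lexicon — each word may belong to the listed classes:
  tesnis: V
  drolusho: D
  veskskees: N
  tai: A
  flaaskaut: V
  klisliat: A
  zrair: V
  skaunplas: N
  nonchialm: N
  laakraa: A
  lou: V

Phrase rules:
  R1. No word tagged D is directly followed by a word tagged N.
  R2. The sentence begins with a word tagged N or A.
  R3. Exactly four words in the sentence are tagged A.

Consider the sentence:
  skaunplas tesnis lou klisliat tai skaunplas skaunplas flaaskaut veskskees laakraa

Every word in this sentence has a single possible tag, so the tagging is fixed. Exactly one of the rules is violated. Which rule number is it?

3

Fixed tagging: N V V A A N N V N A.
Applying the rules: R1 pass, R2 pass, R3 fail.
Only rule 3 fails.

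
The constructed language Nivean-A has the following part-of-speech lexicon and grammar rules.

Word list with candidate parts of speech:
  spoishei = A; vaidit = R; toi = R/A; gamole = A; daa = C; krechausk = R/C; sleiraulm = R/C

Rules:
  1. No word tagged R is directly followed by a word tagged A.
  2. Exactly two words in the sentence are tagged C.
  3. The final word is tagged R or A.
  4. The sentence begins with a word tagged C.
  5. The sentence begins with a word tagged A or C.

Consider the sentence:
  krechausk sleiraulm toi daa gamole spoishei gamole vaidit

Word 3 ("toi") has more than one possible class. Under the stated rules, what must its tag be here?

R

Candidates per position — 1:krechausk {R,C}; 2:sleiraulm {R,C}; 3:toi {R,A}; 4:daa {C}; 5:gamole {A}; 6:spoishei {A}; 7:gamole {A}; 8:vaidit {R}.
At position 1, choosing R makes rule 4 impossible to satisfy; hence C.
At position 2, choosing C makes rule 2 impossible to satisfy; hence R.
At position 3, choosing A makes rule 1 impossible to satisfy; hence R.
So the tagging must be: C R R C A A A R.
Check: rule 1 ok; rule 2 ok; rule 3 ok; rule 4 ok; rule 5 ok.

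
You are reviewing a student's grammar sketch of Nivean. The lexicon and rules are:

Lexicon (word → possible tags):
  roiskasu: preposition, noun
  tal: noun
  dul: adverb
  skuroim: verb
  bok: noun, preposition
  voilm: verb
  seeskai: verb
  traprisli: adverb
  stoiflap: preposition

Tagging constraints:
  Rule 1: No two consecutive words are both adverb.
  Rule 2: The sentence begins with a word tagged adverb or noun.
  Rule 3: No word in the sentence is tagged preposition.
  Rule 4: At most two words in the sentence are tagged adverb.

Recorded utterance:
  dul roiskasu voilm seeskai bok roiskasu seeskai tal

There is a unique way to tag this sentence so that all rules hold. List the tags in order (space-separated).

adverb noun verb verb noun noun verb noun

Candidates per position — 1:dul {adverb}; 2:roiskasu {preposition,noun}; 3:voilm {verb}; 4:seeskai {verb}; 5:bok {noun,preposition}; 6:roiskasu {preposition,noun}; 7:seeskai {verb}; 8:tal {noun}.
Word 2 cannot be preposition — rule 3 would then fail for every completion. It is noun.
Word 5 cannot be preposition — rule 3 would then fail for every completion. It is noun.
Word 6 cannot be preposition — rule 3 would then fail for every completion. It is noun.
The unique satisfying tagging is: adverb noun verb verb noun noun verb noun.
Check: rule 1 holds; rule 2 holds; rule 3 holds; rule 4 holds.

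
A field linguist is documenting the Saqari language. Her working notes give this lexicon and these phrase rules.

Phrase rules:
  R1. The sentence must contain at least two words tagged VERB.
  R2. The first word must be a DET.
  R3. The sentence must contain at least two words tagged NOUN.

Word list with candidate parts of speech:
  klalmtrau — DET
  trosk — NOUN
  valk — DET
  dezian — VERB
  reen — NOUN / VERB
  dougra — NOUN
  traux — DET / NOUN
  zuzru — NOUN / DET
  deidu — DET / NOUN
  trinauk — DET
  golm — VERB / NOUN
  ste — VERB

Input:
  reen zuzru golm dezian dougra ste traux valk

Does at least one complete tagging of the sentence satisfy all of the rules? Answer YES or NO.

NO

Candidates per position — 1:reen {NOUN,VERB}; 2:zuzru {NOUN,DET}; 3:golm {VERB,NOUN}; 4:dezian {VERB}; 5:dougra {NOUN}; 6:ste {VERB}; 7:traux {DET,NOUN}; 8:valk {DET}.
Rule 2 cannot be satisfied by any choice of tags from the lexicon.
So there is no consistent tagging.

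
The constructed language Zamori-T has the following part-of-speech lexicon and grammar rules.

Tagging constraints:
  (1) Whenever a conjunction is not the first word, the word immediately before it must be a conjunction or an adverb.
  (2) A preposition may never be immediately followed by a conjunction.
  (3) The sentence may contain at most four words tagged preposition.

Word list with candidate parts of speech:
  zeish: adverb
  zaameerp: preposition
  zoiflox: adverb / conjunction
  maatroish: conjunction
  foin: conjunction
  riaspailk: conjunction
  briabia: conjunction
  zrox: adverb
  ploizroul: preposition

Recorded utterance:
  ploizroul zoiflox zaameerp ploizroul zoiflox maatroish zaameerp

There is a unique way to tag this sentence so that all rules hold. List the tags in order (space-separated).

preposition adverb preposition preposition adverb conjunction preposition

Candidates per position — 1:ploizroul {preposition}; 2:zoiflox {adverb,conjunction}; 3:zaameerp {preposition}; 4:ploizroul {preposition}; 5:zoiflox {adverb,conjunction}; 6:maatroish {conjunction}; 7:zaameerp {preposition}.
Position 2: tagging it conjunction would leave rule 1 unsatisfiable, so it must be adverb.
Position 5: tagging it conjunction would leave rule 1 unsatisfiable, so it must be adverb.
So the tagging must be: preposition adverb preposition preposition adverb conjunction preposition.
Verifying each rule — rule 1 holds; rule 2 holds; rule 3 holds.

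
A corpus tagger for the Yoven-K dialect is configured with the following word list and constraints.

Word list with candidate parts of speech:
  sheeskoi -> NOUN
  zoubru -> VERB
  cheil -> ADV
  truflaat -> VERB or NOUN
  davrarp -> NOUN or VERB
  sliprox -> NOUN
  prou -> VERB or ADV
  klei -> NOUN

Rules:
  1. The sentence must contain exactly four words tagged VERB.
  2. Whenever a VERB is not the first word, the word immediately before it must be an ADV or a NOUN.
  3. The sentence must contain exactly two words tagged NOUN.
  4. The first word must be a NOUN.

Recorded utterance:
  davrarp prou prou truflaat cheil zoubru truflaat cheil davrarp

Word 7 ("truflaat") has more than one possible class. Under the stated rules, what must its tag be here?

NOUN

Candidates per position — 1:davrarp {NOUN,VERB}; 2:prou {VERB,ADV}; 3:prou {VERB,ADV}; 4:truflaat {VERB,NOUN}; 5:cheil {ADV}; 6:zoubru {VERB}; 7:truflaat {VERB,NOUN}; 8:cheil {ADV}; 9:davrarp {NOUN,VERB}.
If word 1 were VERB, no tagging could satisfy rule 4; so word 1 is NOUN.
If word 7 were VERB, no tagging could satisfy rule 2; so word 7 is NOUN.
If word 9 were NOUN, no tagging could satisfy rule 3; so word 9 is VERB.
If word 4 were NOUN, no tagging could satisfy rule 3; so word 4 is VERB.
If word 3 were VERB, no tagging could satisfy rule 2; so word 3 is ADV.
If word 2 were ADV, no tagging could satisfy rule 1; so word 2 is VERB.
The only consistent sequence is: NOUN VERB ADV VERB ADV VERB NOUN ADV VERB.
Verifying each rule — rule 1 satisfied; rule 2 satisfied; rule 3 satisfied; rule 4 satisfied.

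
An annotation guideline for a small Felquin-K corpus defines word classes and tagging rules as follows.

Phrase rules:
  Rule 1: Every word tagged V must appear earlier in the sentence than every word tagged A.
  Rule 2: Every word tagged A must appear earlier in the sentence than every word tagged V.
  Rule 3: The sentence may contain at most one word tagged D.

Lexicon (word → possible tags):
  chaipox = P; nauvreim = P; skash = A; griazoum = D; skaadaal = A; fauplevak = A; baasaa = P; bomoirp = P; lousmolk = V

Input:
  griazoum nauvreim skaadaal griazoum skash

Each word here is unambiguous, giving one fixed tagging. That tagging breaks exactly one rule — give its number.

3

Fixed tagging: D P A D A.
Rule check: R1 pass, R2 pass, R3 fail.
Only rule 3 fails.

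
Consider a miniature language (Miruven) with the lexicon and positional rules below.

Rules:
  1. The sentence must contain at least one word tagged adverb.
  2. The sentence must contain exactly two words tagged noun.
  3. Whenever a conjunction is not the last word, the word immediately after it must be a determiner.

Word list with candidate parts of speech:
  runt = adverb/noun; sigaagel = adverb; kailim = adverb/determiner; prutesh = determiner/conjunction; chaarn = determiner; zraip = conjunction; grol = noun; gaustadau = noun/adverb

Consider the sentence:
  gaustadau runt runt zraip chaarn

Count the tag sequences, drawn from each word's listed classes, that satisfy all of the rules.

3

Candidates per position — 1:gaustadau {noun,adverb}; 2:runt {adverb,noun}; 3:runt {adverb,noun}; 4:zraip {conjunction}; 5:chaarn {determiner}.
There are 8 candidate sequences in total.
The sequences that satisfy every rule: noun adverb noun conjunction determiner; noun noun adverb conjunction determiner; adverb noun noun conjunction determiner.
Count = 3.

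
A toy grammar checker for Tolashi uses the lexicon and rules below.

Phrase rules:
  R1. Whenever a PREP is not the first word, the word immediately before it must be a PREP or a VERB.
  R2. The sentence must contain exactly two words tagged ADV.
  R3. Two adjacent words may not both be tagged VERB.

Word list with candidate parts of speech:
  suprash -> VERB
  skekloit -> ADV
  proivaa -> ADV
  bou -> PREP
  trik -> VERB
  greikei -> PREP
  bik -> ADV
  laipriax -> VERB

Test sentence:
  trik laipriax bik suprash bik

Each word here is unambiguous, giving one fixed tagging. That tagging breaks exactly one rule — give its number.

3

Fixed tagging: VERB VERB ADV VERB ADV.
Rule check: R1 pass, R2 pass, R3 fail.
Only rule 3 fails.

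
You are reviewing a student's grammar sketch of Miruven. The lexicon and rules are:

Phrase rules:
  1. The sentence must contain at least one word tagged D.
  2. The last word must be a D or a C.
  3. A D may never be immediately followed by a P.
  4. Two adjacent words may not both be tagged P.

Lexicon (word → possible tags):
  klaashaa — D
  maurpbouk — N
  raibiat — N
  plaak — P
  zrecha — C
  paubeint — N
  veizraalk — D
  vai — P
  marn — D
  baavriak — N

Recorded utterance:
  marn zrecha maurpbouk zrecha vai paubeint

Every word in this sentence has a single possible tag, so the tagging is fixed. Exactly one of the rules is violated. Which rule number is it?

2

Fixed tagging: D C N C P N.
Rule check: R1 ✓, R2 ✗, R3 ✓, R4 ✓.
Only rule 2 fails.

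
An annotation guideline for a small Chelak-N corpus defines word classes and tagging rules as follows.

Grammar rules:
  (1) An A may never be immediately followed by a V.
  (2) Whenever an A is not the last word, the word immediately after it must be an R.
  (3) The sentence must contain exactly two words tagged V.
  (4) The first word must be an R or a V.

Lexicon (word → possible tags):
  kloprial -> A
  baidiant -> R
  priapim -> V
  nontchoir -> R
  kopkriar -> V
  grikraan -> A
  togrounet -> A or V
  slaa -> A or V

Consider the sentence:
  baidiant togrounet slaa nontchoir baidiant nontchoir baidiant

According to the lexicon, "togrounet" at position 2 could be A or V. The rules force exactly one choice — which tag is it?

Candidates per position — 1:baidiant {R}; 2:togrounet {A,V}; 3:slaa {A,V}; 4:nontchoir {R}; 5:baidiant {R}; 6:nontchoir {R}; 7:baidiant {R}.
Word 2 cannot be A — rule 2 would then fail for every completion. It is V.
Word 3 cannot be A — rule 3 would then fail for every completion. It is V.
The only consistent sequence is: R V V R R R R.
Check: rule 1 ok; rule 2 ok; rule 3 ok; rule 4 ok.

V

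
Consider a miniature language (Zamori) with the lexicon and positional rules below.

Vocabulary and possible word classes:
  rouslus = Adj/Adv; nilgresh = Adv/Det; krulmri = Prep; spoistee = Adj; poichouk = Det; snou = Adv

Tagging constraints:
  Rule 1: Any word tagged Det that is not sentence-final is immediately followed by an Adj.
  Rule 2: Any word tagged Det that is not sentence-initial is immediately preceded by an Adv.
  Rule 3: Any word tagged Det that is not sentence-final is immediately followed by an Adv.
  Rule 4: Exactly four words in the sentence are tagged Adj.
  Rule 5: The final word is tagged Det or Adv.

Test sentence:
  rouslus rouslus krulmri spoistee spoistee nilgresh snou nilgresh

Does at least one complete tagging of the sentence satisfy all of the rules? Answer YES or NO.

Candidates per position — 1:rouslus {Adj,Adv}; 2:rouslus {Adj,Adv}; 3:krulmri {Prep}; 4:spoistee {Adj}; 5:spoistee {Adj}; 6:nilgresh {Adv,Det}; 7:snou {Adv}; 8:nilgresh {Adv,Det}.
One satisfying assignment: Adj Adj Prep Adj Adj Adv Adv Adv.
Checking: rule 1 satisfied; rule 2 satisfied; rule 3 satisfied; rule 4 satisfied; rule 5 satisfied.

YES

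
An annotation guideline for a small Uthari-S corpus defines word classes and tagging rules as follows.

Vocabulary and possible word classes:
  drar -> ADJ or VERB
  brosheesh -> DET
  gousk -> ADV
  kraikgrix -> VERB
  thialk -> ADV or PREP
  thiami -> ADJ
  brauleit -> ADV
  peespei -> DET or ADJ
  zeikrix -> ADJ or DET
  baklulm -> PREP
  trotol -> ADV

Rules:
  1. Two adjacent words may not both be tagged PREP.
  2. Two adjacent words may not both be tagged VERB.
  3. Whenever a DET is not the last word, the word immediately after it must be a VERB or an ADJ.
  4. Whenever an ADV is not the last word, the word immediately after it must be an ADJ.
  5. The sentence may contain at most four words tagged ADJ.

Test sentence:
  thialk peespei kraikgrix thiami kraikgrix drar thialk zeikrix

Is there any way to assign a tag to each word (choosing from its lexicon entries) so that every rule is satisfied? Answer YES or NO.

YES

Candidates per position — 1:thialk {ADV,PREP}; 2:peespei {DET,ADJ}; 3:kraikgrix {VERB}; 4:thiami {ADJ}; 5:kraikgrix {VERB}; 6:drar {ADJ,VERB}; 7:thialk {ADV,PREP}; 8:zeikrix {ADJ,DET}.
One satisfying assignment: PREP DET VERB ADJ VERB ADJ ADV ADJ.
Rule-by-rule: rule 1 satisfied; rule 2 satisfied; rule 3 satisfied; rule 4 satisfied; rule 5 satisfied.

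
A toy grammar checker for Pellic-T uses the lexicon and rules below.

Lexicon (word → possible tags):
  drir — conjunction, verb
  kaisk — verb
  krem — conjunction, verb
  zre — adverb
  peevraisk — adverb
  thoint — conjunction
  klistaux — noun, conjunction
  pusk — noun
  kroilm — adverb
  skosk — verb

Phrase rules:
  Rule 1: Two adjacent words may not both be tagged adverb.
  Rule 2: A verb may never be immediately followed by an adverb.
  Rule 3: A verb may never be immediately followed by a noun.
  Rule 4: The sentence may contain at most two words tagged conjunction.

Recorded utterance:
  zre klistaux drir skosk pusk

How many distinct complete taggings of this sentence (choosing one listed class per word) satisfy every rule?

Candidates per position — 1:zre {adverb}; 2:klistaux {noun,conjunction}; 3:drir {conjunction,verb}; 4:skosk {verb}; 5:pusk {noun}.
There are 4 candidate sequences in total.
Rule 3 cannot be satisfied by any choice of tags from the lexicon.
So there is no consistent tagging.
Count = 0.

0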